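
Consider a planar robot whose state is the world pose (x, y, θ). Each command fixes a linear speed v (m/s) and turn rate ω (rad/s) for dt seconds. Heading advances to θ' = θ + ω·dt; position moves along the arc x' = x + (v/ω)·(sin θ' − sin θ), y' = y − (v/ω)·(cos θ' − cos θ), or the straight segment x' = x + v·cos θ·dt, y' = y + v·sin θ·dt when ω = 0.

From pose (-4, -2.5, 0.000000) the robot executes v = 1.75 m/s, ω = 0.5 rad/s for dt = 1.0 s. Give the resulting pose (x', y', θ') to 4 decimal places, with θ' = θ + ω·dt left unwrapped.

(-2.3220, -2.0715, 0.5000)

θ' = 0.0000 + 0.5·1.0 = 0.5000
R = v/ω = 1.75/0.5 = 3.5000
x' = -4 + 3.5000·(sin 0.5000 − sin 0.0000) = -2.3220
y' = -2.5 − 3.5000·(cos 0.5000 − cos 0.0000) = -2.0715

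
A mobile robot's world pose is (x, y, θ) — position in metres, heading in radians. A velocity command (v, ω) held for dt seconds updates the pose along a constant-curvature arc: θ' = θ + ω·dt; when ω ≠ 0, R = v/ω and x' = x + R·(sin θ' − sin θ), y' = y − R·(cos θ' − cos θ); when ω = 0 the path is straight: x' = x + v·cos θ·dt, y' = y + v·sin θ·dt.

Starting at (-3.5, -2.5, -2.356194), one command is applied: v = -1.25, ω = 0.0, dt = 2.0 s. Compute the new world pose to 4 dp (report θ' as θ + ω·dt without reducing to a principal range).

θ' = -2.3562 + 0.0·2.0 = -2.3562
ω = 0 → straight: x' = -3.5 + -1.25·cos(-2.3562)·2.0 = -1.7322
y' = -2.5 + -1.25·sin(-2.3562)·2.0 = -0.7322

(-1.7322, -0.7322, -2.3562)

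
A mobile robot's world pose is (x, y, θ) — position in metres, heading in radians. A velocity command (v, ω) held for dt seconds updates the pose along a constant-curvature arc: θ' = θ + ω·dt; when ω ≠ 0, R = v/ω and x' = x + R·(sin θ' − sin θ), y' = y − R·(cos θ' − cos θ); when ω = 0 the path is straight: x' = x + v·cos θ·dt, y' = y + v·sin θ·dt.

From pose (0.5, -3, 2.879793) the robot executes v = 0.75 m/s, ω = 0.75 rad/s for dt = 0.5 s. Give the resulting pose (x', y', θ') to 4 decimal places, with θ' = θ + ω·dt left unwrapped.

θ' = 2.8798 + 0.75·0.5 = 3.2548
R = v/ω = 0.75/0.75 = 1.0000
x' = 0.5 + 1.0000·(sin 3.2548 − sin 2.8798) = 0.1282
y' = -3 − 1.0000·(cos 3.2548 − cos 2.8798) = -2.9723

(0.1282, -2.9723, 3.2548)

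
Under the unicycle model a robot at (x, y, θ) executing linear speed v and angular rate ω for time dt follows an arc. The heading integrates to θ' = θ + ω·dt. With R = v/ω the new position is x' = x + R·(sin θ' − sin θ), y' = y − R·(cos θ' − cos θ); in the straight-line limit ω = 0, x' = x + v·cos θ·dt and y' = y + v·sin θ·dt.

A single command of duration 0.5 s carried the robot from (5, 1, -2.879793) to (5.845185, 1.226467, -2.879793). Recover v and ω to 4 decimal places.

v = -1.7500, ω = 0.0000

Δθ = -2.879793 − -2.879793 = 0.000000
ω = Δθ/dt = 0.000000/0.5 = 0.0000
ω = 0 → v = (Δx·cos θ + Δy·sin θ)/dt = -1.7500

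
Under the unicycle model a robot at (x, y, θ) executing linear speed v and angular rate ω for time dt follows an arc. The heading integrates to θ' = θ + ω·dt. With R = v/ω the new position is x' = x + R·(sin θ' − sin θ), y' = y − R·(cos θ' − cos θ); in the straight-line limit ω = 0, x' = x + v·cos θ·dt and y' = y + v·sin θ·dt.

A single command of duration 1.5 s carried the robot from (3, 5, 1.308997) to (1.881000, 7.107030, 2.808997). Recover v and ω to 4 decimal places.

Δθ = 2.808997 − 1.308997 = 1.500000
ω = Δθ/dt = 1.500000/1.5 = 1.0000
R = −Δy/(cos θ' − cos θ) = 1.7500
v = R·ω = 1.7500·1.0000 = 1.7500

v = 1.7500, ω = 1.0000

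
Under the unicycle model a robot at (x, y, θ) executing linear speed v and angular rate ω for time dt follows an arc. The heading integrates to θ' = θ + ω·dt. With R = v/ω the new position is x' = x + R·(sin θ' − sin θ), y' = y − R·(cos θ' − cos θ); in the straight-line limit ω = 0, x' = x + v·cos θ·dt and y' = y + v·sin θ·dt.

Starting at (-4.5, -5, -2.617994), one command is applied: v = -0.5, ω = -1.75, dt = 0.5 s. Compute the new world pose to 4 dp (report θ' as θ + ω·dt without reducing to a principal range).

(-4.2588, -4.9792, -3.4930)

θ' = -2.6180 + -1.75·0.5 = -3.4930
R = v/ω = -0.5/-1.75 = 0.2857
x' = -4.5 + 0.2857·(sin -3.4930 − sin -2.6180) = -4.2588
y' = -5 − 0.2857·(cos -3.4930 − cos -2.6180) = -4.9792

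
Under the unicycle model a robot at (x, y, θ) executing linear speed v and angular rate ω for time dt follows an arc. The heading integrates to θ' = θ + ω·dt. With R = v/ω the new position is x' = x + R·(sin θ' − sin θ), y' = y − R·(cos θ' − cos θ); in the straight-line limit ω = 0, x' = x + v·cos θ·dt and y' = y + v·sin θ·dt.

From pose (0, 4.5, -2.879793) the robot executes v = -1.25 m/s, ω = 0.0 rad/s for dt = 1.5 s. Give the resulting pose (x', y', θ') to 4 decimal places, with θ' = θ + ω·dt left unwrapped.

θ' = -2.8798 + 0.0·1.5 = -2.8798
ω = 0 → straight: x' = 0 + -1.25·cos(-2.8798)·1.5 = 1.8111
y' = 4.5 + -1.25·sin(-2.8798)·1.5 = 4.9853

(1.8111, 4.9853, -2.8798)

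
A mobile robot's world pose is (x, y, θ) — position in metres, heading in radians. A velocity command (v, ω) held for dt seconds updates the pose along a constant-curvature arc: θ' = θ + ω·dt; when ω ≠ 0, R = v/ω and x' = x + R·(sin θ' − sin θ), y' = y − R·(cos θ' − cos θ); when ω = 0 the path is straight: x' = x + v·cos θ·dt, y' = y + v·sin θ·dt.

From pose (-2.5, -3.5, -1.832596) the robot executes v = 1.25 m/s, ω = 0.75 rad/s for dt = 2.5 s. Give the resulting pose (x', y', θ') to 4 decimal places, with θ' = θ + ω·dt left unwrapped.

(-0.8195, -5.5965, 0.0424)

θ' = -1.8326 + 0.75·2.5 = 0.0424
R = v/ω = 1.25/0.75 = 1.6667
x' = -2.5 + 1.6667·(sin 0.0424 − sin -1.8326) = -0.8195
y' = -3.5 − 1.6667·(cos 0.0424 − cos -1.8326) = -5.5965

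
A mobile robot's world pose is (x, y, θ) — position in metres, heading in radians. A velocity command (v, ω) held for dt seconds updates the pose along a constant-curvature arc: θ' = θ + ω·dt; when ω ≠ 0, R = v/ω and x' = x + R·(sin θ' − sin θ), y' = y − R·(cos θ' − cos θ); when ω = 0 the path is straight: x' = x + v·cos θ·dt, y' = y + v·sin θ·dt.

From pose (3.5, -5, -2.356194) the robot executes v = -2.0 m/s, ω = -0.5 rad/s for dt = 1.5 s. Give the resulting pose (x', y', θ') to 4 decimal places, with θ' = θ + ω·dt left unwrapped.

θ' = -2.3562 + -0.5·1.5 = -3.1062
R = v/ω = -2.0/-0.5 = 4.0000
x' = 3.5 + 4.0000·(sin -3.1062 − sin -2.3562) = 6.1869
y' = -5 − 4.0000·(cos -3.1062 − cos -2.3562) = -3.8309

(6.1869, -3.8309, -3.1062)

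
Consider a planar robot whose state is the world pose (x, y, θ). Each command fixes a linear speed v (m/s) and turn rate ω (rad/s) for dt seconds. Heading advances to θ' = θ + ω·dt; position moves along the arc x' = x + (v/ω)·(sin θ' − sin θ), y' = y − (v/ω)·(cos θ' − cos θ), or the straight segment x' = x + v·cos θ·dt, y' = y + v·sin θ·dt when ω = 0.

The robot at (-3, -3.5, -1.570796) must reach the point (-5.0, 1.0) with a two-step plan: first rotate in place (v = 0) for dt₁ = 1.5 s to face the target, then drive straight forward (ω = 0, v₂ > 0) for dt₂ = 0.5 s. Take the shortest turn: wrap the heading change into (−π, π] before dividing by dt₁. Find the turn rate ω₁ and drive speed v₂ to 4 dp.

ω₁ = -1.8156, v₂ = 9.8489

heading to target = atan2(1−-3.5, -5−-3) = 1.9890
Δθ = wrap(1.9890 − -1.5708) = -2.7234; ω₁ = Δθ/dt₁ = -1.8156
distance = √((-5−-3)² + (1−-3.5)²) = 4.9244; v₂ = distance/dt₂ = 9.8489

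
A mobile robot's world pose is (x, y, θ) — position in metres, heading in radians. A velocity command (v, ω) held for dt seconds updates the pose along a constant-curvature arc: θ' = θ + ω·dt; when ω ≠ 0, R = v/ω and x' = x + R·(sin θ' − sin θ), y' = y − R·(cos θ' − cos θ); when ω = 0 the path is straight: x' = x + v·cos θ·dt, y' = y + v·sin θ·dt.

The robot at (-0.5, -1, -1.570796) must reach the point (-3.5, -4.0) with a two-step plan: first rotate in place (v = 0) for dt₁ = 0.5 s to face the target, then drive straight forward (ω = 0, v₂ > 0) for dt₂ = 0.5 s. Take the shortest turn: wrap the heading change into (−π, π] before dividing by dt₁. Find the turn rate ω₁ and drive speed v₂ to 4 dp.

ω₁ = -1.5708, v₂ = 8.4853

heading to target = atan2(-4−-1, -3.5−-0.5) = -2.3562
Δθ = wrap(-2.3562 − -1.5708) = -0.7854; ω₁ = Δθ/dt₁ = -1.5708
distance = √((-3.5−-0.5)² + (-4−-1)²) = 4.2426; v₂ = distance/dt₂ = 8.4853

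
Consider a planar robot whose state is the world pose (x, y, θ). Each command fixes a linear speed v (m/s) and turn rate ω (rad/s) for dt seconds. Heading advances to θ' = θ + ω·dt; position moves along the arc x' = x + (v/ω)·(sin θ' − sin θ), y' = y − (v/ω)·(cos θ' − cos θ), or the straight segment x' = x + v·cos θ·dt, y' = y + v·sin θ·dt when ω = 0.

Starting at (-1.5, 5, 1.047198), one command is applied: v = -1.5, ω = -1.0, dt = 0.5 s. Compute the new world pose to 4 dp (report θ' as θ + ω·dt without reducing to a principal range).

θ' = 1.0472 + -1.0·0.5 = 0.5472
R = v/ω = -1.5/-1.0 = 1.5000
x' = -1.5 + 1.5000·(sin 0.5472 − sin 1.0472) = -2.0186
y' = 5 − 1.5000·(cos 0.5472 − cos 1.0472) = 4.4690

(-2.0186, 4.4690, 0.5472)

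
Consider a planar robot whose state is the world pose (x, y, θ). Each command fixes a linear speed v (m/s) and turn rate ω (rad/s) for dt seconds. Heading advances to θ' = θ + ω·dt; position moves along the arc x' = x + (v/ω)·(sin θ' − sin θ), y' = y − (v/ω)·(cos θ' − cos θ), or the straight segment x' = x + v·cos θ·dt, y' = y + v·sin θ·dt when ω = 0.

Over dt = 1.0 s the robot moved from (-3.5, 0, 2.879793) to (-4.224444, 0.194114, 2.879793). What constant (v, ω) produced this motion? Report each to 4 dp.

Δθ = 2.879793 − 2.879793 = 0.000000
ω = Δθ/dt = 0.000000/1.0 = 0.0000
ω = 0 → v = (Δx·cos θ + Δy·sin θ)/dt = 0.7500

v = 0.7500, ω = 0.0000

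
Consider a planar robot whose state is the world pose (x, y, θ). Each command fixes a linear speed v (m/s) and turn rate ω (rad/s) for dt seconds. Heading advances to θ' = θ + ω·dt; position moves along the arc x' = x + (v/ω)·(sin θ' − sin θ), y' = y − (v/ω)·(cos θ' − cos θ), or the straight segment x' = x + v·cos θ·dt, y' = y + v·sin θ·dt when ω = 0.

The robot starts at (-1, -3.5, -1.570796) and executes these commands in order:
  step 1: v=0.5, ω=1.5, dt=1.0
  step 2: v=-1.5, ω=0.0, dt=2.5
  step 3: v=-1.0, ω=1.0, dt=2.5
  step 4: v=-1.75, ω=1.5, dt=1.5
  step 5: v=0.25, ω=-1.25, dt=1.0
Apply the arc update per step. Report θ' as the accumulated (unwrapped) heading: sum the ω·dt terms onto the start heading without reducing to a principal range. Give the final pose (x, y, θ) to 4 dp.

step 1: θ'=-0.0708 (R=0.3333) → pose (-0.6902, -3.8325, -0.0708)
step 2: θ'=-0.0708 (straight) → pose (-4.4309, -3.5672, -0.0708)
step 3: θ'=2.4292 (R=-1.0000) → pose (-5.1552, -5.3215, 2.4292)
step 4: θ'=4.6792 (R=-1.1667) → pose (-3.2266, -4.4773, 4.6792)
step 5: θ'=3.4292 (R=-0.2000) → pose (-3.3698, -4.6625, 3.4292)

(-3.3698, -4.6625, 3.4292)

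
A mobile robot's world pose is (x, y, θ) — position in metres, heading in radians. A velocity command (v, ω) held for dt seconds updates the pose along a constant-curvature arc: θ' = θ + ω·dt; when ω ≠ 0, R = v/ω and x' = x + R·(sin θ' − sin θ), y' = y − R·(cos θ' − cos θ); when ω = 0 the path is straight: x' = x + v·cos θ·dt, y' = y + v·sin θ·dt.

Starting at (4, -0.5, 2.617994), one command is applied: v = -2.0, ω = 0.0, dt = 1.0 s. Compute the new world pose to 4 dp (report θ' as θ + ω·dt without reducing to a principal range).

θ' = 2.6180 + 0.0·1.0 = 2.6180
ω = 0 → straight: x' = 4 + -2.0·cos(2.6180)·1.0 = 5.7321
y' = -0.5 + -2.0·sin(2.6180)·1.0 = -1.5000

(5.7321, -1.5000, 2.6180)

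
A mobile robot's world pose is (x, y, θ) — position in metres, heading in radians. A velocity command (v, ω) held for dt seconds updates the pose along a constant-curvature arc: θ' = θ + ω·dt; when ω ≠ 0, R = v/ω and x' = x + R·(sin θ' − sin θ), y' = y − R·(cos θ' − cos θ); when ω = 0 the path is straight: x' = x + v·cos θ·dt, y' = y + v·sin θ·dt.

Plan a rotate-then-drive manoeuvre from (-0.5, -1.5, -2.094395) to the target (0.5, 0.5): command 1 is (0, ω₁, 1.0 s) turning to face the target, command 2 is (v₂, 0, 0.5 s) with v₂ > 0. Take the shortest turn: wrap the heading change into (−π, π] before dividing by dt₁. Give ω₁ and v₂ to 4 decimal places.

heading to target = atan2(0.5−-1.5, 0.5−-0.5) = 1.1071
Δθ = wrap(1.1071 − -2.0944) = -3.0816; ω₁ = Δθ/dt₁ = -3.0816
distance = √((0.5−-0.5)² + (0.5−-1.5)²) = 2.2361; v₂ = distance/dt₂ = 4.4721

ω₁ = -3.0816, v₂ = 4.4721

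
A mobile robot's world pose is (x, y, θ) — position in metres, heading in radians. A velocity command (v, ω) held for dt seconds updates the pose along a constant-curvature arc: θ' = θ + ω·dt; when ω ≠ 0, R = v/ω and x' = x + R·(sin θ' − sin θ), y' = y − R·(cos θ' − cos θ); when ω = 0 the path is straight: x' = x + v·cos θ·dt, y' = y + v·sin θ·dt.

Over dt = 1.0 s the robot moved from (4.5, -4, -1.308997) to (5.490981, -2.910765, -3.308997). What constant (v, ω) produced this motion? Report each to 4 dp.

v = -1.7500, ω = -2.0000

Δθ = -3.308997 − -1.308997 = -2.000000
ω = Δθ/dt = -2.000000/1.0 = -2.0000
R = −Δy/(cos θ' − cos θ) = 0.8750
v = R·ω = 0.8750·-2.0000 = -1.7500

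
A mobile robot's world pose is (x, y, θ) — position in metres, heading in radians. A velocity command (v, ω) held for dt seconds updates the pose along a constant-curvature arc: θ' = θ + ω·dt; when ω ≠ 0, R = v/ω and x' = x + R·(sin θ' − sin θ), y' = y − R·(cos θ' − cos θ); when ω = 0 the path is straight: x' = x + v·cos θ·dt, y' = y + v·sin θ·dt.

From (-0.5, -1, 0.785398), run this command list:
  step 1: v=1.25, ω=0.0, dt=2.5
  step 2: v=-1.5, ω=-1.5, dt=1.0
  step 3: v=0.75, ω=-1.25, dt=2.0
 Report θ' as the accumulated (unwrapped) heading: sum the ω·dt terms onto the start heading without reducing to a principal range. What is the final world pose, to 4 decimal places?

(-0.0897, 0.1098, -3.2146)

step 1: θ'=0.7854 (straight) → pose (1.7097, 1.2097, 0.7854)
step 2: θ'=-0.7146 (R=1.0000) → pose (0.3473, 1.1615, -0.7146)
step 3: θ'=-3.2146 (R=-0.6000) → pose (-0.0897, 0.1098, -3.2146)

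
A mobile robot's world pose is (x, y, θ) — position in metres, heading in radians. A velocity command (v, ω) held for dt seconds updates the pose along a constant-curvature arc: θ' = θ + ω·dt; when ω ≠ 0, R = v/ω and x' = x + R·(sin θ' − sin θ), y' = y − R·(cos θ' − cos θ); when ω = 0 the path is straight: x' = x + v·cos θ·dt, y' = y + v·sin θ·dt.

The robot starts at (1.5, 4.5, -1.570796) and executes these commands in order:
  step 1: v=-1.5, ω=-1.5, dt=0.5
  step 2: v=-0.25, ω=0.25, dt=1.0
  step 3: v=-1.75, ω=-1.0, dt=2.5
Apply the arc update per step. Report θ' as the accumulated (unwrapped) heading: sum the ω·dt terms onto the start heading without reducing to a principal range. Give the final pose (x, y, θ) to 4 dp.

(5.1825, 4.7918, -4.5708)

step 1: θ'=-2.3208 (R=1.0000) → pose (1.7683, 5.1816, -2.3208)
step 2: θ'=-2.0708 (R=-1.0000) → pose (1.9142, 5.3839, -2.0708)
step 3: θ'=-4.5708 (R=1.7500) → pose (5.1825, 4.7918, -4.5708)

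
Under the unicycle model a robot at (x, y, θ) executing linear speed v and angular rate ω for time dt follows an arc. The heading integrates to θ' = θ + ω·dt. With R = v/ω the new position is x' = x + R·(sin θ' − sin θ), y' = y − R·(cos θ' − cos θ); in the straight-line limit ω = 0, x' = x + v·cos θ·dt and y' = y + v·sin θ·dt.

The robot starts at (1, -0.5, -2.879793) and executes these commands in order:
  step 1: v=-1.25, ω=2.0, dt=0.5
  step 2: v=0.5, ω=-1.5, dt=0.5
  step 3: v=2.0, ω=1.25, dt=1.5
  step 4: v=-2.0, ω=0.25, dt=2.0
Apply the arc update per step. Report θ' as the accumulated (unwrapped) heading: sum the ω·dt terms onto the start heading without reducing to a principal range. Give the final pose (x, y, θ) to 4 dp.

step 1: θ'=-1.8798 (R=-0.6250) → pose (1.4336, -0.0864, -1.8798)
step 2: θ'=-2.6298 (R=-0.3333) → pose (1.2793, -0.2756, -2.6298)
step 3: θ'=-0.7548 (R=1.6000) → pose (0.9667, -2.8361, -0.7548)
step 4: θ'=-0.2548 (R=-8.0000) → pose (-2.4980, -0.9216, -0.2548)

(-2.4980, -0.9216, -0.2548)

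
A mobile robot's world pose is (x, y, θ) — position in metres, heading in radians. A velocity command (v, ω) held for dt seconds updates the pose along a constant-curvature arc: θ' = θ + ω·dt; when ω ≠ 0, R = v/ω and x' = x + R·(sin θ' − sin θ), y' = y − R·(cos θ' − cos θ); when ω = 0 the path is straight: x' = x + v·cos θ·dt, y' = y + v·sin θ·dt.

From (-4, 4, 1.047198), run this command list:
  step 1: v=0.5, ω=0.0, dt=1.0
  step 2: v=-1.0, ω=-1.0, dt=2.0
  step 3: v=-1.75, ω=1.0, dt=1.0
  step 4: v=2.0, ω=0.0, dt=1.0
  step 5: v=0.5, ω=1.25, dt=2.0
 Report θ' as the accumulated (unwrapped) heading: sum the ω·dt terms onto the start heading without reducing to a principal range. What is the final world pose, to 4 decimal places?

(-4.7371, 5.9130, 2.5472)

step 1: θ'=1.0472 (straight) → pose (-3.7500, 4.4330, 1.0472)
step 2: θ'=-0.9528 (R=1.0000) → pose (-5.4311, 4.3536, -0.9528)
step 3: θ'=0.0472 (R=-1.7500) → pose (-6.9400, 5.0877, 0.0472)
step 4: θ'=0.0472 (straight) → pose (-4.9422, 5.1821, 0.0472)
step 5: θ'=2.5472 (R=0.4000) → pose (-4.7371, 5.9130, 2.5472)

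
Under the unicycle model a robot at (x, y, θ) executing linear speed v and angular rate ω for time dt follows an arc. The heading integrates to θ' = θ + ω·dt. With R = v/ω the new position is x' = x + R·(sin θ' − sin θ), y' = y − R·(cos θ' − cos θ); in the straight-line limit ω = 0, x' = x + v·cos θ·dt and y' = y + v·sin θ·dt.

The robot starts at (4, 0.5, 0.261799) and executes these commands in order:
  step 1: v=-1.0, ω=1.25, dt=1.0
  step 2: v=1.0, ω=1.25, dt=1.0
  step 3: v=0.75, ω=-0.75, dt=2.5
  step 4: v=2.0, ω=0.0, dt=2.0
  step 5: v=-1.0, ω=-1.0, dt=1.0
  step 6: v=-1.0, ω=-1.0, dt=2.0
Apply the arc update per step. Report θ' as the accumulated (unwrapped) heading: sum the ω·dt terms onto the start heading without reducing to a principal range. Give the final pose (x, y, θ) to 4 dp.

(3.3982, 6.3735, -2.1132)

step 1: θ'=1.5118 (R=-0.8000) → pose (3.4084, -0.2256, 1.5118)
step 2: θ'=2.7618 (R=0.8000) → pose (2.9064, 0.5646, 2.7618)
step 3: θ'=0.8868 (R=-1.0000) → pose (2.5021, 2.1252, 0.8868)
step 4: θ'=0.8868 (straight) → pose (5.0297, 5.2254, 0.8868)
step 5: θ'=-0.1132 (R=1.0000) → pose (4.1417, 4.8637, -0.1132)
step 6: θ'=-2.1132 (R=1.0000) → pose (3.3982, 6.3735, -2.1132)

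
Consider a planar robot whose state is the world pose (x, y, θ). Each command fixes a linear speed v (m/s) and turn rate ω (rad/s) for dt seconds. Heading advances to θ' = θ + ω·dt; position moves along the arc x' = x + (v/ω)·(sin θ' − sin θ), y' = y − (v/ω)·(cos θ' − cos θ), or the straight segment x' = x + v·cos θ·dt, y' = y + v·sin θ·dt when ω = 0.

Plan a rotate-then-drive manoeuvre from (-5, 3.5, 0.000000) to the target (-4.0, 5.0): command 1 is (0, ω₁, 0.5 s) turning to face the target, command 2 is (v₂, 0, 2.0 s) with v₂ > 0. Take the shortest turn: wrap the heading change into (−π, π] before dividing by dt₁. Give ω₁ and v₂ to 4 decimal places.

heading to target = atan2(5−3.5, -4−-5) = 0.9828
Δθ = wrap(0.9828 − 0.0000) = 0.9828; ω₁ = Δθ/dt₁ = 1.9656
distance = √((-4−-5)² + (5−3.5)²) = 1.8028; v₂ = distance/dt₂ = 0.9014

ω₁ = 1.9656, v₂ = 0.9014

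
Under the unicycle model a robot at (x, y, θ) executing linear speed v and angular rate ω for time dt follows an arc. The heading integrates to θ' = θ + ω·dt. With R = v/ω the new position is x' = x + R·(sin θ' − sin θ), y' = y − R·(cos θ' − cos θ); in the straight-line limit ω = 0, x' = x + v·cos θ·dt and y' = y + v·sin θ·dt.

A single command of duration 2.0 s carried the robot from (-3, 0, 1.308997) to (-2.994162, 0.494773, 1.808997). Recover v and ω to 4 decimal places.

v = 0.2500, ω = 0.2500

Δθ = 1.808997 − 1.308997 = 0.500000
ω = Δθ/dt = 0.500000/2.0 = 0.2500
R = −Δy/(cos θ' − cos θ) = 1.0000
v = R·ω = 1.0000·0.2500 = 0.2500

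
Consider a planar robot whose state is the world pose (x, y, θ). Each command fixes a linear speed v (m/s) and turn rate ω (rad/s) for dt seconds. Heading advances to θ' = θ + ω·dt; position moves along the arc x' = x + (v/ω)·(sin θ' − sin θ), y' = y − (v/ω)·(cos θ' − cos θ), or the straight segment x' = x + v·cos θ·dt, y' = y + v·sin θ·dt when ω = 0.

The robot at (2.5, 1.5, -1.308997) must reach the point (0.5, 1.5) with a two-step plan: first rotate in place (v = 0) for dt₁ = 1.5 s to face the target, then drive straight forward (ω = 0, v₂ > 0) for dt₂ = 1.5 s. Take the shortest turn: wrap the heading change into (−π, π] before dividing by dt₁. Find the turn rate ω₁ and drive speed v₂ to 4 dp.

ω₁ = -1.2217, v₂ = 1.3333

heading to target = atan2(1.5−1.5, 0.5−2.5) = 3.1416
Δθ = wrap(3.1416 − -1.3090) = -1.8326; ω₁ = Δθ/dt₁ = -1.2217
distance = √((0.5−2.5)² + (1.5−1.5)²) = 2.0000; v₂ = distance/dt₂ = 1.3333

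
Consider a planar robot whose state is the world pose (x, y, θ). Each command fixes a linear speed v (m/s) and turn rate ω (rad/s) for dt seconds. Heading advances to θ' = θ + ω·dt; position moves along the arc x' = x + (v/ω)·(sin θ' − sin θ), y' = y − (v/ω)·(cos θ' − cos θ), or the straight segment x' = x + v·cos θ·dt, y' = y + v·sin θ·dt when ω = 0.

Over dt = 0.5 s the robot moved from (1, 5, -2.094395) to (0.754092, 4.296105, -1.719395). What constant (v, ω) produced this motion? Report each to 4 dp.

v = 1.5000, ω = 0.7500

Δθ = -1.719395 − -2.094395 = 0.375000
ω = Δθ/dt = 0.375000/0.5 = 0.7500
R = −Δy/(cos θ' − cos θ) = 2.0000
v = R·ω = 2.0000·0.7500 = 1.5000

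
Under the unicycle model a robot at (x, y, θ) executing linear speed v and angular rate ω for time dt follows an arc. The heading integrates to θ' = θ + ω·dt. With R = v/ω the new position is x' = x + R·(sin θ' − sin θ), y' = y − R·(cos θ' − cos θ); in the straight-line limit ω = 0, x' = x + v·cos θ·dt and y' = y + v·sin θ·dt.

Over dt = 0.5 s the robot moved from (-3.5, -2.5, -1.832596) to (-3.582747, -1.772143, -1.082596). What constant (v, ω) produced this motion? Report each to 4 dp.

Δθ = -1.082596 − -1.832596 = 0.750000
ω = Δθ/dt = 0.750000/0.5 = 1.5000
R = −Δy/(cos θ' − cos θ) = -1.0000
v = R·ω = -1.0000·1.5000 = -1.5000

v = -1.5000, ω = 1.5000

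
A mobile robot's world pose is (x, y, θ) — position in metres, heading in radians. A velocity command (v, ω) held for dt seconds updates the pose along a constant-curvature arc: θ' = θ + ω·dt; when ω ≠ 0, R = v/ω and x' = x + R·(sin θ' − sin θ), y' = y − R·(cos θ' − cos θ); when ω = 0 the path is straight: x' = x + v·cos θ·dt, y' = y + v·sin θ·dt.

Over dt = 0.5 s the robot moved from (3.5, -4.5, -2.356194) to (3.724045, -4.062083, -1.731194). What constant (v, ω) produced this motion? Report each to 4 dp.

v = -1.0000, ω = 1.2500

Δθ = -1.731194 − -2.356194 = 0.625000
ω = Δθ/dt = 0.625000/0.5 = 1.2500
R = −Δy/(cos θ' − cos θ) = -0.8000
v = R·ω = -0.8000·1.2500 = -1.0000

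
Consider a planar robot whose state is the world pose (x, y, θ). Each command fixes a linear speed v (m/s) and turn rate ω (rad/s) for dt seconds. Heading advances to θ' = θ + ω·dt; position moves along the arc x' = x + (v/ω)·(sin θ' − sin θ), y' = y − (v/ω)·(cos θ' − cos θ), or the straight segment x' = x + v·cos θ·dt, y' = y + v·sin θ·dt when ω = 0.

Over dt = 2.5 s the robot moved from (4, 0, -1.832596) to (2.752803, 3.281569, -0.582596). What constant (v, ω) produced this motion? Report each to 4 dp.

v = -1.5000, ω = 0.5000

Δθ = -0.582596 − -1.832596 = 1.250000
ω = Δθ/dt = 1.250000/2.5 = 0.5000
R = −Δy/(cos θ' − cos θ) = -3.0000
v = R·ω = -3.0000·0.5000 = -1.5000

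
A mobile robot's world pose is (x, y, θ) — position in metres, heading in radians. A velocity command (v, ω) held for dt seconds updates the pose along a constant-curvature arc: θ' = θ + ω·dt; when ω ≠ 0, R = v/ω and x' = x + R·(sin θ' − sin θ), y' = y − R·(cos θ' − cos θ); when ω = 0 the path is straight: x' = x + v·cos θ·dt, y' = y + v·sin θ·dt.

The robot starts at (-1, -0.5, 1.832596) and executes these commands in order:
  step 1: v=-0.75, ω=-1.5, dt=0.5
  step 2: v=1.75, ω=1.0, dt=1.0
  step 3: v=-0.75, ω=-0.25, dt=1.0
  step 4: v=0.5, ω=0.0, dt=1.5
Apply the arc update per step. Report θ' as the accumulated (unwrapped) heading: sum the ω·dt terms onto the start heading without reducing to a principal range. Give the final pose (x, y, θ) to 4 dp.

(-0.9731, 0.8456, 1.8326)

step 1: θ'=1.0826 (R=0.5000) → pose (-1.0414, -0.8639, 1.0826)
step 2: θ'=2.0826 (R=1.7500) → pose (-1.0612, 0.8139, 2.0826)
step 3: θ'=1.8326 (R=3.0000) → pose (-0.7790, 0.1212, 1.8326)
step 4: θ'=1.8326 (straight) → pose (-0.9731, 0.8456, 1.8326)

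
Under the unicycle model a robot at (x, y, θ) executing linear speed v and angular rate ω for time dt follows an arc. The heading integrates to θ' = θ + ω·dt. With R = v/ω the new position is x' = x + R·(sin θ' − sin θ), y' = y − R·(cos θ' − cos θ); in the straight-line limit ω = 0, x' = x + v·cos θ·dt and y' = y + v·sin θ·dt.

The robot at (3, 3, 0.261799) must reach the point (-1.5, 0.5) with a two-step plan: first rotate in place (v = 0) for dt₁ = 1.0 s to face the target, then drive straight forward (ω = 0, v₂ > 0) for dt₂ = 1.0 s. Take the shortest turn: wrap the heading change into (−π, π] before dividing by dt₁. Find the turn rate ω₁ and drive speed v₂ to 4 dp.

ω₁ = -2.8963, v₂ = 5.1478

heading to target = atan2(0.5−3, -1.5−3) = -2.6345
Δθ = wrap(-2.6345 − 0.2618) = -2.8963; ω₁ = Δθ/dt₁ = -2.8963
distance = √((-1.5−3)² + (0.5−3)²) = 5.1478; v₂ = distance/dt₂ = 5.1478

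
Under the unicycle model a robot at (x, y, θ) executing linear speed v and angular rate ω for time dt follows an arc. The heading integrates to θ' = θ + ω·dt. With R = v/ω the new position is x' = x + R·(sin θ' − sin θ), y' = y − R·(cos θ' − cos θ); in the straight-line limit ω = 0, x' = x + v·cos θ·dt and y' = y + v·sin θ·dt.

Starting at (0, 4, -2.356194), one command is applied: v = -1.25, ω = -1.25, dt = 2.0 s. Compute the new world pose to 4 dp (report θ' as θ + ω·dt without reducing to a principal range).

(1.6968, 3.1496, -4.8562)

θ' = -2.3562 + -1.25·2.0 = -4.8562
R = v/ω = -1.25/-1.25 = 1.0000
x' = 0 + 1.0000·(sin -4.8562 − sin -2.3562) = 1.6968
y' = 4 − 1.0000·(cos -4.8562 − cos -2.3562) = 3.1496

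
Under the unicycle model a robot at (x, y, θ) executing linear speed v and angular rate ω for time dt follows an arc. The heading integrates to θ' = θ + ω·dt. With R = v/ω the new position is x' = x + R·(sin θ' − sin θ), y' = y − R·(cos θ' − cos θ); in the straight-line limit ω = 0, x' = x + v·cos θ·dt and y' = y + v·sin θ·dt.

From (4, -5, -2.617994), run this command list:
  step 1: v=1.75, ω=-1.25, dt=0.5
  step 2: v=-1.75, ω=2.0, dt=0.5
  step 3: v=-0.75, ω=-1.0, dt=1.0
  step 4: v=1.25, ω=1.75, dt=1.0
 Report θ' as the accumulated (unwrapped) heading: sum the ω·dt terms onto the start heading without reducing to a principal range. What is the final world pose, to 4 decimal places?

(3.8098, -5.3418, -1.4930)

step 1: θ'=-3.2430 (R=-1.4000) → pose (3.1583, -5.1804, -3.2430)
step 2: θ'=-2.2430 (R=-0.8750) → pose (3.9315, -4.8547, -2.2430)
step 3: θ'=-3.2430 (R=0.7500) → pose (4.5943, -4.5756, -3.2430)
step 4: θ'=-1.4930 (R=0.7143) → pose (3.8098, -5.3418, -1.4930)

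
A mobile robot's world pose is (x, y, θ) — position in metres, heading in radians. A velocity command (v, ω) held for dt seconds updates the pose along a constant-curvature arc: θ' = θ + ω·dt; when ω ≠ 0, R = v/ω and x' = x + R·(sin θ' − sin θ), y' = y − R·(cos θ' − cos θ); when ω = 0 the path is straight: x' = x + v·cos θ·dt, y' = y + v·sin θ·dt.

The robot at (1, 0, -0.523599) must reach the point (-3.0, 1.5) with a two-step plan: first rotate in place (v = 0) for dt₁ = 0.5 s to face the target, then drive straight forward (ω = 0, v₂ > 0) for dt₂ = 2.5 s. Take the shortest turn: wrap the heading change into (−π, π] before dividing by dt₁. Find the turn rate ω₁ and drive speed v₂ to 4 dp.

heading to target = atan2(1.5−0, -3−1) = 2.7828
Δθ = wrap(2.7828 − -0.5236) = -2.9768; ω₁ = Δθ/dt₁ = -5.9535
distance = √((-3−1)² + (1.5−0)²) = 4.2720; v₂ = distance/dt₂ = 1.7088

ω₁ = -5.9535, v₂ = 1.7088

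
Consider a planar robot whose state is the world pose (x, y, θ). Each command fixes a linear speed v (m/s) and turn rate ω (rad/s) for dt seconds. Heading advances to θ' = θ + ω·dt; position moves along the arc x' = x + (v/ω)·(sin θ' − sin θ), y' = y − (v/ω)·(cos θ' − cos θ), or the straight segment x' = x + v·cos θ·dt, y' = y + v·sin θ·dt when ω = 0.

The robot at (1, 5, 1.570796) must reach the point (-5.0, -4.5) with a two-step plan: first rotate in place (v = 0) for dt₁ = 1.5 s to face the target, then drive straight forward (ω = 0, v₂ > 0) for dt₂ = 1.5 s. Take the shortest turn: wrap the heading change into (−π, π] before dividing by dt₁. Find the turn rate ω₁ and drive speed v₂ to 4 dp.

ω₁ = 1.7189, v₂ = 7.4907

heading to target = atan2(-4.5−5, -5−1) = -2.1341
Δθ = wrap(-2.1341 − 1.5708) = 2.5783; ω₁ = Δθ/dt₁ = 1.7189
distance = √((-5−1)² + (-4.5−5)²) = 11.2361; v₂ = distance/dt₂ = 7.4907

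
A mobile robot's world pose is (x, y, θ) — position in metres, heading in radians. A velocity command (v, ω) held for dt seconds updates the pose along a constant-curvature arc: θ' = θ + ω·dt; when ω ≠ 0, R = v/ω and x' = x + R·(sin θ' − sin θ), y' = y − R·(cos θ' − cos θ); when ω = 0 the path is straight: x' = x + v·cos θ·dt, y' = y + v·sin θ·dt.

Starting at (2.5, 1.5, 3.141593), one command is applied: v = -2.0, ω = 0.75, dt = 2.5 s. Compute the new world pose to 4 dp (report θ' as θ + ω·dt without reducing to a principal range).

θ' = 3.1416 + 0.75·2.5 = 5.0166
R = v/ω = -2.0/0.75 = -2.6667
x' = 2.5 + -2.6667·(sin 5.0166 − sin 3.1416) = 5.0442
y' = 1.5 − -2.6667·(cos 5.0166 − cos 3.1416) = 4.9654

(5.0442, 4.9654, 5.0166)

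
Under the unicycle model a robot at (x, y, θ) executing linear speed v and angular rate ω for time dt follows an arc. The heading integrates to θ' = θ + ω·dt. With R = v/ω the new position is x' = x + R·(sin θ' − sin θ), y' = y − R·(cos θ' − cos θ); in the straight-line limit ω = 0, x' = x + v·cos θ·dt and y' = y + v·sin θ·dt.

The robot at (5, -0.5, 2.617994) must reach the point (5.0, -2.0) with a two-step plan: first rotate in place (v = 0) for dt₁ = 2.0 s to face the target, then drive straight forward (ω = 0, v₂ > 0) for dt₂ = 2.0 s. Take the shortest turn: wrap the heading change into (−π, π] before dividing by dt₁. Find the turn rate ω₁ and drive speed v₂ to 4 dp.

heading to target = atan2(-2−-0.5, 5−5) = -1.5708
Δθ = wrap(-1.5708 − 2.6180) = 2.0944; ω₁ = Δθ/dt₁ = 1.0472
distance = √((5−5)² + (-2−-0.5)²) = 1.5000; v₂ = distance/dt₂ = 0.7500

ω₁ = 1.0472, v₂ = 0.7500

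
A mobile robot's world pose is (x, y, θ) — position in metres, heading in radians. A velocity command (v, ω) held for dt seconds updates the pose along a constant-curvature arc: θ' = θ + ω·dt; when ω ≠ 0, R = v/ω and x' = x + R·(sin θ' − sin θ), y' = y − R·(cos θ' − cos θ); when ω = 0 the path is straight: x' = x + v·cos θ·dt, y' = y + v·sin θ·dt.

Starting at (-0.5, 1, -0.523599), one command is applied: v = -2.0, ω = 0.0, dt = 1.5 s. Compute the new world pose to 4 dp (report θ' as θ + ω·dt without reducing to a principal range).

(-3.0981, 2.5000, -0.5236)

θ' = -0.5236 + 0.0·1.5 = -0.5236
ω = 0 → straight: x' = -0.5 + -2.0·cos(-0.5236)·1.5 = -3.0981
y' = 1 + -2.0·sin(-0.5236)·1.5 = 2.5000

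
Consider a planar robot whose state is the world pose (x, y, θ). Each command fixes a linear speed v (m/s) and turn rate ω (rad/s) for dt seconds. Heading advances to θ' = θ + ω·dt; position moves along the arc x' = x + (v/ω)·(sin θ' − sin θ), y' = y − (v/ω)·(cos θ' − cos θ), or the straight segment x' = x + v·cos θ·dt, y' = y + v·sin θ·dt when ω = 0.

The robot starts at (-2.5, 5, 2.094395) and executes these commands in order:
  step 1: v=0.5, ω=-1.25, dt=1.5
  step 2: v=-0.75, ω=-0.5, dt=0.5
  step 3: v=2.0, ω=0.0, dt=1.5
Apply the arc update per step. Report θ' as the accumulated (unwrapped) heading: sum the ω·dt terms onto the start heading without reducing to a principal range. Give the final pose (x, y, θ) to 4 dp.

(0.3856, 5.4634, -0.0306)

step 1: θ'=0.2194 (R=-0.4000) → pose (-2.2406, 5.5904, 0.2194)
step 2: θ'=-0.0306 (R=1.5000) → pose (-2.6130, 5.5552, -0.0306)
step 3: θ'=-0.0306 (straight) → pose (0.3856, 5.4634, -0.0306)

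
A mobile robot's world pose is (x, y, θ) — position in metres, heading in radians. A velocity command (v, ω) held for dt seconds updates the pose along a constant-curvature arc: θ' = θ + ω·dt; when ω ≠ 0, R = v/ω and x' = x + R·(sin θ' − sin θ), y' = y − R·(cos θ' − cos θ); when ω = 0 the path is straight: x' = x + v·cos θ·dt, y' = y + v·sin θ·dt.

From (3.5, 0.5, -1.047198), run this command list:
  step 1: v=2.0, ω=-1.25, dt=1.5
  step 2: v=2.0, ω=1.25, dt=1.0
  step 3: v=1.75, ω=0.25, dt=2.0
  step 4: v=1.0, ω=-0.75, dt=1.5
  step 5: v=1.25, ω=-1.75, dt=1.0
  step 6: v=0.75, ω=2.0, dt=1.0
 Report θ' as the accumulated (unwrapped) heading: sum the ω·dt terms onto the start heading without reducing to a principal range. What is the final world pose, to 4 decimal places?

(-0.2245, -8.1158, -2.0472)

step 1: θ'=-2.9222 (R=-1.6000) → pose (2.4626, -1.8616, -2.9222)
step 2: θ'=-1.6722 (R=1.6000) → pose (1.2190, -3.2613, -1.6722)
step 3: θ'=-1.1722 (R=7.0000) → pose (1.7318, -6.6868, -1.1722)
step 4: θ'=-2.2972 (R=-1.3333) → pose (1.4998, -8.0899, -2.2972)
step 5: θ'=-4.0472 (R=-0.7143) → pose (0.4038, -8.0563, -4.0472)
step 6: θ'=-2.0472 (R=0.3750) → pose (-0.2245, -8.1158, -2.0472)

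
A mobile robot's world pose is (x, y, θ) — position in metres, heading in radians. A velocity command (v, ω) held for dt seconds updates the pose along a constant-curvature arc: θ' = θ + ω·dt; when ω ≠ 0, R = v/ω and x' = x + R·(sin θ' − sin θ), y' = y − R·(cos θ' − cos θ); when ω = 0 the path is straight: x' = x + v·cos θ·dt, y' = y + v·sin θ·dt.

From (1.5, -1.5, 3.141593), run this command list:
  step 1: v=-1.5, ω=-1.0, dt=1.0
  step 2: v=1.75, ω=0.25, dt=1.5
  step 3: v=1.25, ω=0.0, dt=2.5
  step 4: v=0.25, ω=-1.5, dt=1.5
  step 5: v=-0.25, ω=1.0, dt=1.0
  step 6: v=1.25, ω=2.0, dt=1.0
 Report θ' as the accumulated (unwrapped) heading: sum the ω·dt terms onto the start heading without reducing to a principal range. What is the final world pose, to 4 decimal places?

step 1: θ'=2.1416 (R=1.5000) → pose (2.7622, -2.1895, 2.1416)
step 2: θ'=2.5166 (R=7.0000) → pose (0.9676, -0.2949, 2.5166)
step 3: θ'=2.5166 (straight) → pose (-1.5667, 1.5335, 2.5166)
step 4: θ'=0.2666 (R=-0.1667) → pose (-1.5131, 1.8294, 0.2666)
step 5: θ'=1.2666 (R=-0.2500) → pose (-1.6857, 1.6632, 1.2666)
step 6: θ'=3.2666 (R=0.6250) → pose (-2.3599, 2.4705, 3.2666)

(-2.3599, 2.4705, 3.2666)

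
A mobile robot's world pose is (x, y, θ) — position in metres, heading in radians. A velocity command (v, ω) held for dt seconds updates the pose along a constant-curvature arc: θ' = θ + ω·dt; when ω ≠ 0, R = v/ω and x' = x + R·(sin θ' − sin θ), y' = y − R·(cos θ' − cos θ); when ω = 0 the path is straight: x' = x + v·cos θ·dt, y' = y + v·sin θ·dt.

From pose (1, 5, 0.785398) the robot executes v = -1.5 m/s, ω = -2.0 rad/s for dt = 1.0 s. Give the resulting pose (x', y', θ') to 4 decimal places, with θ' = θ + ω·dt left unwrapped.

θ' = 0.7854 + -2.0·1.0 = -1.2146
R = v/ω = -1.5/-2.0 = 0.7500
x' = 1 + 0.7500·(sin -1.2146 − sin 0.7854) = -0.2333
y' = 5 − 0.7500·(cos -1.2146 − cos 0.7854) = 5.2688

(-0.2333, 5.2688, -1.2146)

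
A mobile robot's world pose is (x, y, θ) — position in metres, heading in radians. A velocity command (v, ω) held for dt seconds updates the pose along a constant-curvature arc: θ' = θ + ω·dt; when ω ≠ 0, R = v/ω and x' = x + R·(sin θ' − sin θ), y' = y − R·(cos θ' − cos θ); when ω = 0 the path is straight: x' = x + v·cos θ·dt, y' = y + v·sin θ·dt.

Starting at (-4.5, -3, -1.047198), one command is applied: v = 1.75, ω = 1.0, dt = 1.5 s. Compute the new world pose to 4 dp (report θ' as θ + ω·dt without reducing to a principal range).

θ' = -1.0472 + 1.0·1.5 = 0.4528
R = v/ω = 1.75/1.0 = 1.7500
x' = -4.5 + 1.7500·(sin 0.4528 − sin -1.0472) = -2.2189
y' = -3 − 1.7500·(cos 0.4528 − cos -1.0472) = -3.6986

(-2.2189, -3.6986, 0.4528)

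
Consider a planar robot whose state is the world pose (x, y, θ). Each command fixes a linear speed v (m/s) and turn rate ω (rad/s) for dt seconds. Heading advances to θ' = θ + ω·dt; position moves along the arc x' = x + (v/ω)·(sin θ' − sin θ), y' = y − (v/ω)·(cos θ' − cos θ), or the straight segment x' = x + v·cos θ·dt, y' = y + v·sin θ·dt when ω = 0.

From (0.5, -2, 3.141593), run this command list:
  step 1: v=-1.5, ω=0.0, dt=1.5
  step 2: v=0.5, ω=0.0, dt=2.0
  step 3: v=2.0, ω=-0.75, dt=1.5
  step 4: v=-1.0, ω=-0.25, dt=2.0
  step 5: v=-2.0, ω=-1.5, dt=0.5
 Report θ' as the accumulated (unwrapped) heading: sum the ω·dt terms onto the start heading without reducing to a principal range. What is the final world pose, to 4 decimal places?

step 1: θ'=3.1416 (straight) → pose (2.7500, -2.0000, 3.1416)
step 2: θ'=3.1416 (straight) → pose (1.7500, -2.0000, 3.1416)
step 3: θ'=2.0166 (R=-2.6667) → pose (-0.6560, -0.4831, 2.0166)
step 4: θ'=1.5166 (R=4.0000) → pose (-0.2710, -2.4246, 1.5166)
step 5: θ'=0.7666 (R=1.3333) → pose (-0.6775, -3.3127, 0.7666)

(-0.6775, -3.3127, 0.7666)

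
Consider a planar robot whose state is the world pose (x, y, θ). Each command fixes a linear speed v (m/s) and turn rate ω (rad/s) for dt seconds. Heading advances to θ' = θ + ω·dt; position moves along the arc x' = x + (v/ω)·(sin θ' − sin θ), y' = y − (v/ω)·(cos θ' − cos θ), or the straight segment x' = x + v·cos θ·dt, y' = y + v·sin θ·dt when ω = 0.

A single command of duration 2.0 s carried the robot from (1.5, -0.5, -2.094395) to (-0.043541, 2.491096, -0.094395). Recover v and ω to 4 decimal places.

v = -2.0000, ω = 1.0000

Δθ = -0.094395 − -2.094395 = 2.000000
ω = Δθ/dt = 2.000000/2.0 = 1.0000
R = −Δy/(cos θ' − cos θ) = -2.0000
v = R·ω = -2.0000·1.0000 = -2.0000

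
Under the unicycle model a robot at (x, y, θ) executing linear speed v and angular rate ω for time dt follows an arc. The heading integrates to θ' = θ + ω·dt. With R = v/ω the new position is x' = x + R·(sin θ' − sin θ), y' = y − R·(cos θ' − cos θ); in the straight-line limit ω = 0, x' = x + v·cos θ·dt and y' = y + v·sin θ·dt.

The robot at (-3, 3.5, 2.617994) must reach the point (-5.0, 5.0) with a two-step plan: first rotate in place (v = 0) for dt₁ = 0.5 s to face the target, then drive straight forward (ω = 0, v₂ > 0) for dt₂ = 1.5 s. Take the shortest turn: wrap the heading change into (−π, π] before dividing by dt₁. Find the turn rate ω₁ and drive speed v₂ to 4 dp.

ω₁ = -0.2398, v₂ = 1.6667

heading to target = atan2(5−3.5, -5−-3) = 2.4981
Δθ = wrap(2.4981 − 2.6180) = -0.1199; ω₁ = Δθ/dt₁ = -0.2398
distance = √((-5−-3)² + (5−3.5)²) = 2.5000; v₂ = distance/dt₂ = 1.6667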